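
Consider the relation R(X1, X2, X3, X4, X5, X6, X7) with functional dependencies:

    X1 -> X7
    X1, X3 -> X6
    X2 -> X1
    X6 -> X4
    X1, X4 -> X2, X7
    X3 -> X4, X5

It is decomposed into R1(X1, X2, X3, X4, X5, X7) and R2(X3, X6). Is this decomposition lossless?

Common attributes: R1 ∩ R2 = {X3}.
Closure of {X3}: X3 → X4, X5 applies, adding X4, X5. So (X3)⁺ = {X3, X4, X5}.
The closure contains neither all of R1 = {X1, X2, X3, X4, X5, X7} nor all of R2 = {X3, X6}, so the common attributes are not a superkey of either fragment. The join is lossy.

No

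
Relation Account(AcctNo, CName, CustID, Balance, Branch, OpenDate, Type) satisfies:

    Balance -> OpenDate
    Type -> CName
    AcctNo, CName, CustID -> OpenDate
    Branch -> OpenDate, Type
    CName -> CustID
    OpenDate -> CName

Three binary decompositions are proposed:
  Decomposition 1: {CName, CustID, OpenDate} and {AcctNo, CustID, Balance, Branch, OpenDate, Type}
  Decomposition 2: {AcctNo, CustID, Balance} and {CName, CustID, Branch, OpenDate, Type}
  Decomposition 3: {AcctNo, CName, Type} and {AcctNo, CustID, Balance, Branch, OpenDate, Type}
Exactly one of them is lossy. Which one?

Decomposition 1: common = {CustID, OpenDate}, closure = {CName, CustID, OpenDate} → lossless.
Decomposition 2: common = {CustID}, closure = {CustID} → lossy.
Decomposition 3: common = {AcctNo, Type}, closure = {AcctNo, CName, CustID, OpenDate, Type} → lossless.

Decomposition 2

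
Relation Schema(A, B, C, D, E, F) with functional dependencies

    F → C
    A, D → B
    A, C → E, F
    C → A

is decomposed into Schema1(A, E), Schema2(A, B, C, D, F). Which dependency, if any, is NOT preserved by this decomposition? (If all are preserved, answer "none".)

Check A, C → E, F: no single fragment contains all of {A, C, E, F}, and the restricted closure of {A, C} across the fragments never reaches {E, F}.
F → C is preserved.
A, D → B is preserved.
C → A is preserved.

A, C → E, F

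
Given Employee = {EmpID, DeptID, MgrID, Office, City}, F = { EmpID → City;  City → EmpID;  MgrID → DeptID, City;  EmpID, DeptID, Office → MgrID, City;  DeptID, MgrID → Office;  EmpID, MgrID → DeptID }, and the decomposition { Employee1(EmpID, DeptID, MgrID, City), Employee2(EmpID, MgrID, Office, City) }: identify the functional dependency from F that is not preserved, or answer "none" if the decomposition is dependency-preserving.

Check EmpID, DeptID, Office → MgrID, City: no single fragment contains all of {EmpID, DeptID, MgrID, Office, City}, and the restricted closure of {EmpID, DeptID, Office} across the fragments never reaches {MgrID, City}.
EmpID → City is preserved.
City → EmpID is preserved.
MgrID → DeptID, City is preserved.
DeptID, MgrID → Office is preserved.
EmpID, MgrID → DeptID is preserved.

EmpID, DeptID, Office → MgrID, City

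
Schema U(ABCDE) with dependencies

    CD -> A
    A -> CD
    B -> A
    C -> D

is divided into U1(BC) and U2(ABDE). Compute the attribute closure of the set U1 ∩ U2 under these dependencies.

ABCD

U1 ∩ U2 = {B}.
B → A applies, adding A
A → CD applies, adding CD
Closure: {ABCD}.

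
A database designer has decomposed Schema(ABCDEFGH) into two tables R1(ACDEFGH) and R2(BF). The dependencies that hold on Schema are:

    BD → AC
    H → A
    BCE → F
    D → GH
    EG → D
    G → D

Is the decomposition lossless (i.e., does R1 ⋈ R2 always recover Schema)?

Common attributes: R1 ∩ R2 = {F}.
No dependency enlarges {F}, so (F)⁺ = {F}.
The closure contains neither all of R1 = {ACDEFGH} nor all of R2 = {BF}, so the common attributes are not a superkey of either fragment. The join is lossy.

No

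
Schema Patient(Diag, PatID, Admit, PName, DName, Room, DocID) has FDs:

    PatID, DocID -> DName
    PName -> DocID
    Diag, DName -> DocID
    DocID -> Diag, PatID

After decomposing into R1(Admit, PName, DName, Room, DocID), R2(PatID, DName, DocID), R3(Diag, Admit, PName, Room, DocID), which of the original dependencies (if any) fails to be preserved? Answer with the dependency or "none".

Diag, DName -> DocID

Check Diag, DName → DocID: no single fragment contains all of {Diag, DName, DocID}, and the restricted closure of {Diag, DName} across the fragments never reaches {DocID}.
PatID, DocID → DName is preserved.
PName → DocID is preserved.
DocID → Diag, PatID is preserved.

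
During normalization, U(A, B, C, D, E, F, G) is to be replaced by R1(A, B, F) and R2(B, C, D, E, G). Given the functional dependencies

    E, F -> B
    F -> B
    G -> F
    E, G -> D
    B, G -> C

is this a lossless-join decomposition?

No

Common attributes: R1 ∩ R2 = {B}.
No dependency enlarges {B}, so (B)⁺ = {B}.
The closure contains neither all of R1 = {A, B, F} nor all of R2 = {B, C, D, E, G}, so the common attributes are not a superkey of either fragment. The join is lossy.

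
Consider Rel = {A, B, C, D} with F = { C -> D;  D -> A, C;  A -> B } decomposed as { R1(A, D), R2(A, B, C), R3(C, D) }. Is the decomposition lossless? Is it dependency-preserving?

lossless and dependency-preserving

Lossless test (chase): Rows 2 and 3 agree on C; apply C→D and equate their D entries. Rows 1 and 2 agree on D; apply D→A, C and equate their A, C entries. Rows 1 and 3 agree on D; apply D→A, C and equate their A, C entries. Rows 1 and 2 agree on A; apply A→B and equate their B entries. Rows 1 and 3 agree on A; apply A→B and equate their B entries. Row 1 is now all distinguished symbols — the join is lossless.
Dependency preservation: D → A, C is not contained in any single fragment, but the restricted closure of its left-hand side across the fragments still reaches the right-hand side; the remaining FDs each lie inside some fragment. All dependencies are preserved.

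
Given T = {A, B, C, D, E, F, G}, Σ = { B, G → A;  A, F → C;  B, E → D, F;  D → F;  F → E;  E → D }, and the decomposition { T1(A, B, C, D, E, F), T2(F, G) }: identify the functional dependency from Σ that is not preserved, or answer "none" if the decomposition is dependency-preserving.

Check B, G → A: no single fragment contains all of {A, B, G}, and the restricted closure of {B, G} across the fragments never reaches {A}.
A, F → C is preserved.
B, E → D, F is preserved.
D → F is preserved.
F → E is preserved.
E → D is preserved.

B, G → A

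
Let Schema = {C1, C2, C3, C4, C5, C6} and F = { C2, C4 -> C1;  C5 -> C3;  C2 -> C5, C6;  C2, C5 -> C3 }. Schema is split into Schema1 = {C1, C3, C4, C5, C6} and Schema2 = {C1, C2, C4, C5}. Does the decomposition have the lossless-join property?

No

Common attributes: Schema1 ∩ Schema2 = {C1, C4, C5}.
Closure of {C1, C4, C5}: C5 → C3 applies, adding C3. So (C1, C4, C5)⁺ = {C1, C3, C4, C5}.
The closure contains neither all of Schema1 = {C1, C3, C4, C5, C6} nor all of Schema2 = {C1, C2, C4, C5}, so the common attributes are not a superkey of either fragment. The join is lossy.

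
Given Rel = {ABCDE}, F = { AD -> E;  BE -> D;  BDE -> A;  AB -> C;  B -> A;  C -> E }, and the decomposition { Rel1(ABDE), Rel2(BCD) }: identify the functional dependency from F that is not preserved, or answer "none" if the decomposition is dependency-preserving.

Check C → E: no single fragment contains all of {CE}, and the restricted closure of {C} across the fragments never reaches {E}.
AD → E is preserved.
BE → D is preserved.
BDE → A is preserved.
AB → C is preserved.
B → A is preserved.

C -> E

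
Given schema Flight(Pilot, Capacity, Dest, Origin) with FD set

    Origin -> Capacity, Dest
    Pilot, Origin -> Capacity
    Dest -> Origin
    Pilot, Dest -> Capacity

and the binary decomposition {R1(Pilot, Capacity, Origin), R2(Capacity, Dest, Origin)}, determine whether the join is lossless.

Yes

Common attributes: R1 ∩ R2 = {Capacity, Origin}.
Closure of {Capacity, Origin}: Origin → Capacity, Dest applies, adding Dest. So (Capacity, Origin)⁺ = {Capacity, Dest, Origin}.
This closure contains every attribute of R2, so R1 ∩ R2 → R2. The join is lossless.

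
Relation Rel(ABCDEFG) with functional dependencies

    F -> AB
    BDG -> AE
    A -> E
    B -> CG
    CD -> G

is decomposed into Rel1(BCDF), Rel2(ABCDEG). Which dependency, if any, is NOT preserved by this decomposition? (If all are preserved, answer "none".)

F -> AB

Check F → AB: no single fragment contains all of {ABF}, and the restricted closure of {F} across the fragments never reaches {AB}.
BDG → AE is preserved.
A → E is preserved.
B → CG is preserved.
CD → G is preserved.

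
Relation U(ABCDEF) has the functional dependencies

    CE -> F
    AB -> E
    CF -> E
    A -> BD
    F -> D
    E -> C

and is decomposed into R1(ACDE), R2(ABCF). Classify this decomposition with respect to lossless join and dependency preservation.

Lossless test: (AC)⁺ = {ABCDEF}, which contains all of one fragment — lossless.
Dependency preservation: the restricted closure of {CE} across the fragments never reaches {F}, so CE → F cannot be enforced without a join — not preserved.

lossless but not dependency-preserving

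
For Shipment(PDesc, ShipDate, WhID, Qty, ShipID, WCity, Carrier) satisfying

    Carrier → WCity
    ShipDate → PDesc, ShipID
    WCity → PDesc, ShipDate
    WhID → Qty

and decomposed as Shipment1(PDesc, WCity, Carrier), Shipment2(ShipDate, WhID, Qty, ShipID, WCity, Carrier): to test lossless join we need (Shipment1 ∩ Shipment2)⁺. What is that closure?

PDesc, ShipDate, ShipID, WCity, Carrier

Shipment1 ∩ Shipment2 = {WCity, Carrier}.
WCity → PDesc, ShipDate applies, adding PDesc, ShipDate
ShipDate → PDesc, ShipID applies, adding ShipID
Closure: {PDesc, ShipDate, ShipID, WCity, Carrier}.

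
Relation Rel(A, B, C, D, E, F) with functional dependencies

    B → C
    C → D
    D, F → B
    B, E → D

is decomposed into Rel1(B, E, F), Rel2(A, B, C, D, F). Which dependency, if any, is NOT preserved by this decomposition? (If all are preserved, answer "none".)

B → C lies within Rel2.
C → D lies within Rel2.
D, F → B lies within Rel2.
B, E → D: restricted closure across fragments reaches D.
Every dependency is enforceable on the fragments, so the decomposition is dependency-preserving.

none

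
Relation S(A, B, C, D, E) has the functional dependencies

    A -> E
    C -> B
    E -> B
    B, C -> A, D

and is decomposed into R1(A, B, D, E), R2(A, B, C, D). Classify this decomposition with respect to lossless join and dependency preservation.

Lossless test: (A, B, D)⁺ = {A, B, D, E}, which contains all of one fragment — lossless.
Dependency preservation: every FD's attributes lie within a single fragment, so each can be enforced locally — preserved.

lossless and dependency-preserving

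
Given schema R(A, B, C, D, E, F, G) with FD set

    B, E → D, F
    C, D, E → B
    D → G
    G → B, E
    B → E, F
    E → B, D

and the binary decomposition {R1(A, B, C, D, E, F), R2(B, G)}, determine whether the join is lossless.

Common attributes: R1 ∩ R2 = {B}.
Closure of {B}: B → E, F applies, adding E, F; E → B, D applies, adding D; D → G applies, adding G. So (B)⁺ = {B, D, E, F, G}.
This closure contains every attribute of R2, so R1 ∩ R2 → R2. The join is lossless.

Yes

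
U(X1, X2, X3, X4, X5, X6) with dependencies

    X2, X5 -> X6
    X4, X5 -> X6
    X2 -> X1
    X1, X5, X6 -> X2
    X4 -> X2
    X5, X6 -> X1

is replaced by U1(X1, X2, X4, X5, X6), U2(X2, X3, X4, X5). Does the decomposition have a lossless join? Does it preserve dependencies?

Lossless test: (X2, X4, X5)⁺ = {X1, X2, X4, X5, X6}, which contains all of one fragment — lossless.
Dependency preservation: every FD's attributes lie within a single fragment, so each can be enforced locally — preserved.

lossless and dependency-preserving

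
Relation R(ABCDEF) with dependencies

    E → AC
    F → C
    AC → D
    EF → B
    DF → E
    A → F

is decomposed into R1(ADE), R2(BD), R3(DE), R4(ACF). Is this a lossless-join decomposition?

Chase test. Columns are ABCDEF; row i has aⱼ where attribute j ∈ Ri, else bᵢⱼ.
Initial tableau (one row per fragment):
  row 1: a1 b12 b13 a4 a5 b16
  row 2: b21 a2 b23 a4 b25 b26
  row 3: b31 b32 b33 a4 a5 b36
  row 4: a1 b42 a3 b44 b45 a6
Rows 1 and 3 agree on E; apply E→AC and equate their AC entries.
Rows 1 and 3 agree on A; apply A→F and equate their F entries.
Rows 1 and 4 agree on A; apply A→F and equate their F entries.
Rows 1 and 4 agree on F; apply F→C and equate their C entries.
Rows 1 and 4 agree on AC; apply AC→D and equate their D entries.
Rows 1 and 3 agree on EF; apply EF→B and equate their B entries.
Rows 1 and 4 agree on DF; apply DF→E and equate their E entries.
Rows 1 and 4 agree on EF; apply EF→B and equate their B entries.
No row becomes fully distinguished — the join is lossy.

No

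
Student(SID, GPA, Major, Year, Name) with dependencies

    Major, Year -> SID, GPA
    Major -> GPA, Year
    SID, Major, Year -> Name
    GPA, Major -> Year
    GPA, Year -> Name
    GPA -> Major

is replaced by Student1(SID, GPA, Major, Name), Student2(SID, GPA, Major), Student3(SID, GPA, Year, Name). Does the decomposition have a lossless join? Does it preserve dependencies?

lossless and dependency-preserving

Lossless test (chase): Rows 1 and 2 agree on Major; apply Major→GPA, Year and equate their GPA, Year entries. Rows 1 and 2 agree on SID, Major, Year; apply SID, Major, Year→Name and equate their Name entries. Rows 1 and 3 agree on GPA; apply GPA→Major and equate their Major entries. Rows 1 and 3 agree on Major; apply Major→GPA, Year and equate their GPA, Year entries. Row 1 is now all distinguished symbols — the join is lossless.
Dependency preservation: Major, Year → SID, GPA; Major → GPA, Year; SID, Major, Year → Name; GPA, Major → Year are not contained in any single fragment, but the restricted closure of each left-hand side across the fragments still reaches the right-hand side; the remaining FDs each lie inside some fragment. All dependencies are preserved.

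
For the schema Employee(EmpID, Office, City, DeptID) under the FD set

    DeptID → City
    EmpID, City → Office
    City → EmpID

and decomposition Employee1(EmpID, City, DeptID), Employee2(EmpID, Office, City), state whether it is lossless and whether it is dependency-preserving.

Lossless test: (EmpID, City)⁺ = {EmpID, Office, City}, which contains all of one fragment — lossless.
Dependency preservation: every FD's attributes lie within a single fragment, so each can be enforced locally — preserved.

lossless and dependency-preserving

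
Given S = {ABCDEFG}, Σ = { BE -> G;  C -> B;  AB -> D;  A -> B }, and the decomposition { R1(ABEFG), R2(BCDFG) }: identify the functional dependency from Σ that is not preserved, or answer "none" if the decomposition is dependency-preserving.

Check AB → D: no single fragment contains all of {ABD}, and the restricted closure of {AB} across the fragments never reaches {D}.
BE → G is preserved.
C → B is preserved.
A → B is preserved.

AB -> D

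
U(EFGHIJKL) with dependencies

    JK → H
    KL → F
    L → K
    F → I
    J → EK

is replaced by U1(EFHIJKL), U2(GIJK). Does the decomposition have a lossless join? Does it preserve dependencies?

lossy but dependency-preserving

Lossless test: (IJK)⁺ = {EHIJK}, which is a superkey of neither fragment — lossy.
Dependency preservation: every FD's attributes lie within a single fragment, so each can be enforced locally — preserved.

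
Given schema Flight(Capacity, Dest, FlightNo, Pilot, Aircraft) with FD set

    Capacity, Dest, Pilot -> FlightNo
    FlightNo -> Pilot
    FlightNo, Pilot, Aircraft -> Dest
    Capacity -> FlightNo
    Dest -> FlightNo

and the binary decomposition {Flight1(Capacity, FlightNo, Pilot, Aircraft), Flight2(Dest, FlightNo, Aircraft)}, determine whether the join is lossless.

Yes

Common attributes: Flight1 ∩ Flight2 = {FlightNo, Aircraft}.
Closure of {FlightNo, Aircraft}: FlightNo → Pilot applies, adding Pilot; FlightNo, Pilot, Aircraft → Dest applies, adding Dest. So (FlightNo, Aircraft)⁺ = {Dest, FlightNo, Pilot, Aircraft}.
This closure contains every attribute of Flight2, so Flight1 ∩ Flight2 → Flight2. The join is lossless.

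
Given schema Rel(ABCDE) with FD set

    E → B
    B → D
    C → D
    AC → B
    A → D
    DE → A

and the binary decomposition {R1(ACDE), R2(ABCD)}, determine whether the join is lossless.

Common attributes: R1 ∩ R2 = {ACD}.
Closure of {ACD}: AC → B applies, adding B. So (ACD)⁺ = {ABCD}.
This closure contains every attribute of R2, so R1 ∩ R2 → R2. The join is lossless.

Yes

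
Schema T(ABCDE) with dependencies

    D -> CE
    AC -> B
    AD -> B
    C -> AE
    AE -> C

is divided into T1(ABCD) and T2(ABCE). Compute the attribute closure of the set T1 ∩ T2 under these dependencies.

ABCE

T1 ∩ T2 = {ABC}.
C → AE applies, adding E
Closure: {ABCE}.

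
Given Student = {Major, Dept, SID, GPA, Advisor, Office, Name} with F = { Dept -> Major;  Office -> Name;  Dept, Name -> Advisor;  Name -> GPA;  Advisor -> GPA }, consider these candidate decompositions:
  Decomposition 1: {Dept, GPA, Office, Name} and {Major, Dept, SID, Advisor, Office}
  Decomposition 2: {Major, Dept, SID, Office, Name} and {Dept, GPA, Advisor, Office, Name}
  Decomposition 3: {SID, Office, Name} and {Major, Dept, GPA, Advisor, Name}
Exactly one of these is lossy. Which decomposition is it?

Decomposition 1: common = {Dept, Office}, closure = {Major, Dept, GPA, Advisor, Office, Name} → lossless.
Decomposition 2: common = {Dept, Office, Name}, closure = {Major, Dept, GPA, Advisor, Office, Name} → lossless.
Decomposition 3: common = {Name}, closure = {GPA, Name} → lossy.

Decomposition 3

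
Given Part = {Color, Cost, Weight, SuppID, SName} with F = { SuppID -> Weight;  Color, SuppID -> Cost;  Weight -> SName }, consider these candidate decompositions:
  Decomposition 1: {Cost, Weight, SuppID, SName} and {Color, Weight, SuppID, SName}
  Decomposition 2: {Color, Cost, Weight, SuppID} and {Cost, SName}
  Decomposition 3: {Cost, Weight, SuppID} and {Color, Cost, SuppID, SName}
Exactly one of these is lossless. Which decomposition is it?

Decomposition 1: common = {Weight, SuppID, SName}, closure = {Weight, SuppID, SName} → lossy.
Decomposition 2: common = {Cost}, closure = {Cost} → lossy.
Decomposition 3: common = {Cost, SuppID}, closure = {Cost, Weight, SuppID, SName} → lossless.

Decomposition 3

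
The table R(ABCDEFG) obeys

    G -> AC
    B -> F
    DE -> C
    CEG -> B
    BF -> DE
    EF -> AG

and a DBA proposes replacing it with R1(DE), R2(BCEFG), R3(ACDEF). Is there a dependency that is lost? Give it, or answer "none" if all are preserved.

G -> AC

Check G → AC: no single fragment contains all of {ACG}, and the restricted closure of {G} across the fragments never reaches {AC}.
B → F is preserved.
DE → C is preserved.
CEG → B is preserved.
BF → DE is preserved.
EF → AG is preserved.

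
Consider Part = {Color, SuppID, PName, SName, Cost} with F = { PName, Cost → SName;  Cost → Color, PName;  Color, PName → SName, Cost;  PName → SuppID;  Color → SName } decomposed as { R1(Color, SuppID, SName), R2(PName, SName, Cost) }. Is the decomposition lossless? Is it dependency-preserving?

Lossless test: (SName)⁺ = {SName}, which is a superkey of neither fragment — lossy.
Dependency preservation: the restricted closure of {Cost} across the fragments never reaches {Color, PName}, so Cost → Color, PName cannot be enforced without a join — not preserved.

lossy and not dependency-preserving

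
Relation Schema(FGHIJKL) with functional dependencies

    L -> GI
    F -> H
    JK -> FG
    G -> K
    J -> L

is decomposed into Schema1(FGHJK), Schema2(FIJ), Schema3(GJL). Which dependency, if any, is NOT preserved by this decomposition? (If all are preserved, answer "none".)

Check L → GI: no single fragment contains all of {GIL}, and the restricted closure of {L} across the fragments never reaches {GI}.
F → H is preserved.
JK → FG is preserved.
G → K is preserved.
J → L is preserved.

L -> GI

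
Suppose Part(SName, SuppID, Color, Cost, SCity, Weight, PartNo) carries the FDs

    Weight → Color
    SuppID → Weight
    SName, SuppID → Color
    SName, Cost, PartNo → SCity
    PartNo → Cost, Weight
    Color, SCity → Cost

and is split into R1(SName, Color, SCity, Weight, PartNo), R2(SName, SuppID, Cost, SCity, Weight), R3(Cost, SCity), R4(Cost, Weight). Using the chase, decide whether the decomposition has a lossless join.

No

Chase test. Columns are SName, SuppID, Color, Cost, SCity, Weight, PartNo; row i has aⱼ where attribute j ∈ Ri, else bᵢⱼ.
Initial tableau (one row per fragment):
  row 1: a1 b12 a3 b14 a5 a6 a7
  row 2: a1 a2 b23 a4 a5 a6 b27
  row 3: b31 b32 b33 a4 a5 b36 b37
  row 4: b41 b42 b43 a4 b45 a6 b47
Rows 1 and 2 agree on Weight; apply Weight→Color and equate their Color entries.
Rows 1 and 4 agree on Weight; apply Weight→Color and equate their Color entries.
Rows 1 and 2 agree on Color, SCity; apply Color, SCity→Cost and equate their Cost entries.
No row becomes fully distinguished — the join is lossy.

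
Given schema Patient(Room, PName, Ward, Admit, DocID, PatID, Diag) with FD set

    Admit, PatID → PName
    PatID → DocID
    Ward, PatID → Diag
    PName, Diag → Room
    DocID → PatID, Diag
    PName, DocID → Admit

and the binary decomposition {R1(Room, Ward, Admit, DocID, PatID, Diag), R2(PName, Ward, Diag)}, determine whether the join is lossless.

No

Common attributes: R1 ∩ R2 = {Ward, Diag}.
No dependency enlarges {Ward, Diag}, so (Ward, Diag)⁺ = {Ward, Diag}.
The closure contains neither all of R1 = {Room, Ward, Admit, DocID, PatID, Diag} nor all of R2 = {PName, Ward, Diag}, so the common attributes are not a superkey of either fragment. The join is lossy.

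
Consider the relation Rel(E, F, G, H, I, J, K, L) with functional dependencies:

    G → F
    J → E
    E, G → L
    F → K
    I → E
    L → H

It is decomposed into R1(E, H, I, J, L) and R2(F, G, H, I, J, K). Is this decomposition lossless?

Common attributes: R1 ∩ R2 = {H, I, J}.
Closure of {H, I, J}: J → E applies, adding E. So (H, I, J)⁺ = {E, H, I, J}.
The closure contains neither all of R1 = {E, H, I, J, L} nor all of R2 = {F, G, H, I, J, K}, so the common attributes are not a superkey of either fragment. The join is lossy.

No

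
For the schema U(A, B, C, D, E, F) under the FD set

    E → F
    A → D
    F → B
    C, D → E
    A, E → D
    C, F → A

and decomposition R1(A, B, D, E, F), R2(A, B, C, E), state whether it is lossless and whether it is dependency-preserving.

lossless but not dependency-preserving

Lossless test: (A, B, E)⁺ = {A, B, D, E, F}, which contains all of one fragment — lossless.
Dependency preservation: the restricted closure of {C, D} across the fragments never reaches {E}, so C, D → E cannot be enforced without a join — not preserved.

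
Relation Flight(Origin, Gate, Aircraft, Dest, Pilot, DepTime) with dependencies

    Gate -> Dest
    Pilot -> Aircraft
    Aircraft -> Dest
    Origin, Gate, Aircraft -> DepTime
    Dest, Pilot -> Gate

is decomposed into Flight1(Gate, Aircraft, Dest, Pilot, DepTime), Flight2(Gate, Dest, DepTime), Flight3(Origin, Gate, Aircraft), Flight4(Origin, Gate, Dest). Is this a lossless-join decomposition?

Chase test. Columns are Origin, Gate, Aircraft, Dest, Pilot, DepTime; row i has aⱼ where attribute j ∈ Flighti, else bᵢⱼ.
Initial tableau (one row per fragment):
  row 1: b11 a2 a3 a4 a5 a6
  row 2: b21 a2 b23 a4 b25 a6
  row 3: a1 a2 a3 b34 b35 b36
  row 4: a1 a2 b43 a4 b45 b46
Rows 1 and 3 agree on Gate; apply Gate→Dest and equate their Dest entries.
No row becomes fully distinguished — the join is lossy.

No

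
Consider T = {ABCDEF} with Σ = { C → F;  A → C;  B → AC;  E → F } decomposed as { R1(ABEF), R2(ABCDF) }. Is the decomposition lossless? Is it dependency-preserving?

Lossless test: (ABF)⁺ = {ABCF}, which is a superkey of neither fragment — lossy.
Dependency preservation: every FD's attributes lie within a single fragment, so each can be enforced locally — preserved.

lossy but dependency-preserving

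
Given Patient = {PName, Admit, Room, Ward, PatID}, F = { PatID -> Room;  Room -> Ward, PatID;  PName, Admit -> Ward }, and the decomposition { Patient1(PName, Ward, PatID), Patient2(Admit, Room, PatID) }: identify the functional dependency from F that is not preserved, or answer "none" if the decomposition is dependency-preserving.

Check PName, Admit → Ward: no single fragment contains all of {PName, Admit, Ward}, and the restricted closure of {PName, Admit} across the fragments never reaches {Ward}.
PatID → Room is preserved.
Room → Ward, PatID is preserved.

PName, Admit -> Ward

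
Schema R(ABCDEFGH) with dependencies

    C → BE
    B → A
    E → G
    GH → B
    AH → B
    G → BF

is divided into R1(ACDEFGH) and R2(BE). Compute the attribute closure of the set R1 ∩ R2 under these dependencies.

R1 ∩ R2 = {E}.
E → G applies, adding G
G → BF applies, adding BF
B → A applies, adding A
Closure: {ABEFG}.

ABEFG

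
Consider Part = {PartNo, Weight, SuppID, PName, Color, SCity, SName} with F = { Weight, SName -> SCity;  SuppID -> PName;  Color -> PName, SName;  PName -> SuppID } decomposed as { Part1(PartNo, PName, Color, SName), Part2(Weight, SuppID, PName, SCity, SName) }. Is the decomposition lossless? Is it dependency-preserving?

lossy but dependency-preserving

Lossless test: (PName, SName)⁺ = {SuppID, PName, SName}, which is a superkey of neither fragment — lossy.
Dependency preservation: every FD's attributes lie within a single fragment, so each can be enforced locally — preserved.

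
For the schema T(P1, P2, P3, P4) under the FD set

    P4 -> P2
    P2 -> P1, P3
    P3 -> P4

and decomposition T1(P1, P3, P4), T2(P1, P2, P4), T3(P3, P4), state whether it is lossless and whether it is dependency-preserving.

Lossless test (chase): Rows 1 and 2 agree on P4; apply P4→P2 and equate their P2 entries. Rows 1 and 3 agree on P4; apply P4→P2 and equate their P2 entries. Rows 1 and 2 agree on P2; apply P2→P1, P3 and equate their P1, P3 entries. Rows 1 and 3 agree on P2; apply P2→P1, P3 and equate their P1, P3 entries. Row 1 is now all distinguished symbols — the join is lossless.
Dependency preservation: P2 → P1, P3 is not contained in any single fragment, but the restricted closure of its left-hand side across the fragments still reaches the right-hand side; the remaining FDs each lie inside some fragment. All dependencies are preserved.

lossless and dependency-preserving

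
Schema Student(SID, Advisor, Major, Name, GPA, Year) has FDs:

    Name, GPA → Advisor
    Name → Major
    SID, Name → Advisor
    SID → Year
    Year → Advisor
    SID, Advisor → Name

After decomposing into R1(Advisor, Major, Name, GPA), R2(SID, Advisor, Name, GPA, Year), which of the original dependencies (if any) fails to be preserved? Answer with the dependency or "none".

none

Name, GPA → Advisor lies within R1.
Name → Major lies within R1.
SID, Name → Advisor lies within R2.
SID → Year lies within R2.
Year → Advisor lies within R2.
SID, Advisor → Name lies within R2.
Every dependency is enforceable on the fragments, so the decomposition is dependency-preserving.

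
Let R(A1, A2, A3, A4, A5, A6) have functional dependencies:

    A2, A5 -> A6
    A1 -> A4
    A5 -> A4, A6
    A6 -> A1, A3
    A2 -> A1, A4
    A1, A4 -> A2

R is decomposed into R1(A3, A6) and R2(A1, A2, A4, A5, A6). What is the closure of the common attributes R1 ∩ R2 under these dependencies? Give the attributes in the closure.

R1 ∩ R2 = {A6}.
A6 → A1, A3 applies, adding A1, A3
A1 → A4 applies, adding A4
A1, A4 → A2 applies, adding A2
Closure: {A1, A2, A3, A4, A6}.

A1, A2, A3, A4, A6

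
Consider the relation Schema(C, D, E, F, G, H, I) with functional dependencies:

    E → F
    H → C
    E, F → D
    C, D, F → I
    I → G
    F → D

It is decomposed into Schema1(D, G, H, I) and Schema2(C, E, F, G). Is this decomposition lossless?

Common attributes: Schema1 ∩ Schema2 = {G}.
No dependency enlarges {G}, so (G)⁺ = {G}.
The closure contains neither all of Schema1 = {D, G, H, I} nor all of Schema2 = {C, E, F, G}, so the common attributes are not a superkey of either fragment. The join is lossy.

No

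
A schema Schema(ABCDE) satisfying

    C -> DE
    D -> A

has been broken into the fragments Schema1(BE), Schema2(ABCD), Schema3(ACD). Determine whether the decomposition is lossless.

Chase test. Columns are ABCDE; row i has aⱼ where attribute j ∈ Schemai, else bᵢⱼ.
Initial tableau (one row per fragment):
  row 1: b11 a2 b13 b14 a5
  row 2: a1 a2 a3 a4 b25
  row 3: a1 b32 a3 a4 b35
Rows 2 and 3 agree on C; apply C→DE and equate their DE entries.
No row becomes fully distinguished — the join is lossy.

No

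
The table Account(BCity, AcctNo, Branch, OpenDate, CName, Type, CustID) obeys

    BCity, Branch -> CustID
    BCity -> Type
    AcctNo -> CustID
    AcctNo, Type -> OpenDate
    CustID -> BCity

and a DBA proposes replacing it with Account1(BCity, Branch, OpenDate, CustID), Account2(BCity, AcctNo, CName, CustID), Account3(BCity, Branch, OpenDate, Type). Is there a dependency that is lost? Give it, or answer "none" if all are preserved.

Check AcctNo, Type → OpenDate: no single fragment contains all of {AcctNo, OpenDate, Type}, and the restricted closure of {AcctNo, Type} across the fragments never reaches {OpenDate}.
BCity, Branch → CustID is preserved.
BCity → Type is preserved.
AcctNo → CustID is preserved.
CustID → BCity is preserved.

AcctNo, Type -> OpenDate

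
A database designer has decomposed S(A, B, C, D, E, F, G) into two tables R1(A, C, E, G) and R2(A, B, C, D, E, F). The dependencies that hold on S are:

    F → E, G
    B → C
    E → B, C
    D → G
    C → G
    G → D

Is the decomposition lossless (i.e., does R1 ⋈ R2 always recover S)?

Yes

Common attributes: R1 ∩ R2 = {A, C, E}.
Closure of {A, C, E}: E → B, C applies, adding B; C → G applies, adding G; G → D applies, adding D. So (A, C, E)⁺ = {A, B, C, D, E, G}.
This closure contains every attribute of R1, so R1 ∩ R2 → R1. The join is lossless.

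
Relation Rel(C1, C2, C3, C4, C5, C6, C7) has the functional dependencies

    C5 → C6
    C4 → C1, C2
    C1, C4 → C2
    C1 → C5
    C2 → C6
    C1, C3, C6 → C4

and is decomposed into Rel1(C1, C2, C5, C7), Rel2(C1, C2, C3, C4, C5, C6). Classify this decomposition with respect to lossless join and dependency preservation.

Lossless test: (C1, C2, C5)⁺ = {C1, C2, C5, C6}, which is a superkey of neither fragment — lossy.
Dependency preservation: every FD's attributes lie within a single fragment, so each can be enforced locally — preserved.

lossy but dependency-preserving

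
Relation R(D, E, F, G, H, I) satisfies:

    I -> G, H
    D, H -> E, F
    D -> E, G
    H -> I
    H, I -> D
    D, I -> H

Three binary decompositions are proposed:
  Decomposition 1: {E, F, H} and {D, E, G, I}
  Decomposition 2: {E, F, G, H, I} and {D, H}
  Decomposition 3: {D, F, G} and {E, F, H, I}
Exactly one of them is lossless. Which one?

Decomposition 2

Decomposition 1: common = {E}, closure = {E} → lossy.
Decomposition 2: common = {H}, closure = {D, E, F, G, H, I} → lossless.
Decomposition 3: common = {F}, closure = {F} → lossy.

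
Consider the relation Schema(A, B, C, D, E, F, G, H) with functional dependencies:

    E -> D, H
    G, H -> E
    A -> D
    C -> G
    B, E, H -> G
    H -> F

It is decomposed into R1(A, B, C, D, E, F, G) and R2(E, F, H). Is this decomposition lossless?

Common attributes: R1 ∩ R2 = {E, F}.
Closure of {E, F}: E → D, H applies, adding D, H. So (E, F)⁺ = {D, E, F, H}.
This closure contains every attribute of R2, so R1 ∩ R2 → R2. The join is lossless.

Yes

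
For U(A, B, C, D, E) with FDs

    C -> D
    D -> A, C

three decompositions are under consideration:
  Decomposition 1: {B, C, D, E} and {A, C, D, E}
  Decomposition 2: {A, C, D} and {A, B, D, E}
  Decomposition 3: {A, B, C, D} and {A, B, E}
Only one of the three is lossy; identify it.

Decomposition 1: common = {C, D, E}, closure = {A, C, D, E} → lossless.
Decomposition 2: common = {A, D}, closure = {A, C, D} → lossless.
Decomposition 3: common = {A, B}, closure = {A, B} → lossy.

Decomposition 3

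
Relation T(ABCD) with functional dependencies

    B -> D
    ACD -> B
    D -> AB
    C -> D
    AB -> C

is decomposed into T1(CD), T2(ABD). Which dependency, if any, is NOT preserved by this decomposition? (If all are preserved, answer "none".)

none

B → D lies within T2.
ACD → B: restricted closure across fragments reaches B.
D → AB lies within T2.
C → D lies within T1.
AB → C: restricted closure across fragments reaches C.
Every dependency is enforceable on the fragments, so the decomposition is dependency-preserving.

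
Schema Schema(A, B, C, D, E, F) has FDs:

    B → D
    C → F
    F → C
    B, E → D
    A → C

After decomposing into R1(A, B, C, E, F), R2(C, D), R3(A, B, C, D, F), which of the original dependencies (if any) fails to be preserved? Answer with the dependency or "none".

B → D lies within R3.
C → F lies within R1.
F → C lies within R1.
B, E → D: restricted closure across fragments reaches D.
A → C lies within R1.
Every dependency is enforceable on the fragments, so the decomposition is dependency-preserving.

none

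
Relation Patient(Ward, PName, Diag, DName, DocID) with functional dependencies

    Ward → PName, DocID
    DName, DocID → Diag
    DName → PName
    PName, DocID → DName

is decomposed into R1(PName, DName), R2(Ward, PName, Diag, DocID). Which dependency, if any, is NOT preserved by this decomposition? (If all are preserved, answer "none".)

Check PName, DocID → DName: no single fragment contains all of {PName, DName, DocID}, and the restricted closure of {PName, DocID} across the fragments never reaches {DName}.
Ward → PName, DocID is preserved.
DName, DocID → Diag is preserved.
DName → PName is preserved.

PName, DocID → DName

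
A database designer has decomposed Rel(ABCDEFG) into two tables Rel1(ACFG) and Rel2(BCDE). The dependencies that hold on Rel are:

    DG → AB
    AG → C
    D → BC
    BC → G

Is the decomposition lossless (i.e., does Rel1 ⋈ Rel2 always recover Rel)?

No

Common attributes: Rel1 ∩ Rel2 = {C}.
No dependency enlarges {C}, so (C)⁺ = {C}.
The closure contains neither all of Rel1 = {ACFG} nor all of Rel2 = {BCDE}, so the common attributes are not a superkey of either fragment. The join is lossy.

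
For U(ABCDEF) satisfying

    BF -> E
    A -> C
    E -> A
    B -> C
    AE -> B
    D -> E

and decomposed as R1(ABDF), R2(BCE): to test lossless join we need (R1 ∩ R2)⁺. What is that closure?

R1 ∩ R2 = {B}.
B → C applies, adding C
Closure: {BC}.

BC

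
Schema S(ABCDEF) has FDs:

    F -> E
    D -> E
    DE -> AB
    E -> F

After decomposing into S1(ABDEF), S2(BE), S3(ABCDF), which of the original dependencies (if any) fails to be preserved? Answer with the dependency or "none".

none

F → E lies within S1.
D → E lies within S1.
DE → AB lies within S1.
E → F lies within S1.
Every dependency is enforceable on the fragments, so the decomposition is dependency-preserving.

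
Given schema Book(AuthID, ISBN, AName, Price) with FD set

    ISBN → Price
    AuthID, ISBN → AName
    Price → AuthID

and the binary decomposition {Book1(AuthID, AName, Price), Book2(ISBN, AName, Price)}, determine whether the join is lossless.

Common attributes: Book1 ∩ Book2 = {AName, Price}.
Closure of {AName, Price}: Price → AuthID applies, adding AuthID. So (AName, Price)⁺ = {AuthID, AName, Price}.
This closure contains every attribute of Book1, so Book1 ∩ Book2 → Book1. The join is lossless.

Yes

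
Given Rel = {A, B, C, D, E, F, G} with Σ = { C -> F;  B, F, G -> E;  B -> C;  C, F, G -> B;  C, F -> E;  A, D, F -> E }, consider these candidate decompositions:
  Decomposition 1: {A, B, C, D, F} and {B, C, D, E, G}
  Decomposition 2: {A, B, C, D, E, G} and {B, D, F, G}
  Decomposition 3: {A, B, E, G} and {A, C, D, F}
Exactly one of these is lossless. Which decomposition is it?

Decomposition 1: common = {B, C, D}, closure = {B, C, D, E, F} → lossy.
Decomposition 2: common = {B, D, G}, closure = {B, C, D, E, F, G} → lossless.
Decomposition 3: common = {A}, closure = {A} → lossy.

Decomposition 2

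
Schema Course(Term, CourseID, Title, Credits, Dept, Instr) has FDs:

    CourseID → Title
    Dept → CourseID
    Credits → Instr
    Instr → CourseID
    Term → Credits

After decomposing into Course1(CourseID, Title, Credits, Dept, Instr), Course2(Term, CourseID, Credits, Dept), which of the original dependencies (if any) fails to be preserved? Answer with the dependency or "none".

none

CourseID → Title lies within Course1.
Dept → CourseID lies within Course1.
Credits → Instr lies within Course1.
Instr → CourseID lies within Course1.
Term → Credits lies within Course2.
Every dependency is enforceable on the fragments, so the decomposition is dependency-preserving.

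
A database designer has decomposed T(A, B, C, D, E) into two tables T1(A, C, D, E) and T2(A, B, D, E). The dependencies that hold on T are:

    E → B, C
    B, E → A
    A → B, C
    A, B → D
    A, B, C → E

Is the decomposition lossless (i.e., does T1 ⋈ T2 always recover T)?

Common attributes: T1 ∩ T2 = {A, D, E}.
Closure of {A, D, E}: E → B, C applies, adding B, C. So (A, D, E)⁺ = {A, B, C, D, E}.
This closure contains every attribute of T1, so T1 ∩ T2 → T1. The join is lossless.

Yes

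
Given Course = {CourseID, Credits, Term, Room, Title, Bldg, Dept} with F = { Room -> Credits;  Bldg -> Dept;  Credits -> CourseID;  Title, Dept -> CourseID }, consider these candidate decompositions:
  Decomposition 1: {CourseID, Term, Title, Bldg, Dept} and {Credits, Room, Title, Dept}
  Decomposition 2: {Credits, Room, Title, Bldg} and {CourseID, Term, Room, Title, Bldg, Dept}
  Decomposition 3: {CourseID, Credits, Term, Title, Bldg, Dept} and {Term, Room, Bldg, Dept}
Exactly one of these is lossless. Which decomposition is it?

Decomposition 2

Decomposition 1: common = {Title, Dept}, closure = {CourseID, Title, Dept} → lossy.
Decomposition 2: common = {Room, Title, Bldg}, closure = {CourseID, Credits, Room, Title, Bldg, Dept} → lossless.
Decomposition 3: common = {Term, Bldg, Dept}, closure = {Term, Bldg, Dept} → lossy.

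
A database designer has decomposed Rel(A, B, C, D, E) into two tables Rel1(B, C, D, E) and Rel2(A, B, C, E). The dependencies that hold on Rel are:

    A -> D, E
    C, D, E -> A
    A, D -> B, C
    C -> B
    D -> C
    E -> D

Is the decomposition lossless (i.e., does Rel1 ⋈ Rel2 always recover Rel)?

Yes

Common attributes: Rel1 ∩ Rel2 = {B, C, E}.
Closure of {B, C, E}: E → D applies, adding D; C, D, E → A applies, adding A. So (B, C, E)⁺ = {A, B, C, D, E}.
This closure contains every attribute of Rel1, so Rel1 ∩ Rel2 → Rel1. The join is lossless.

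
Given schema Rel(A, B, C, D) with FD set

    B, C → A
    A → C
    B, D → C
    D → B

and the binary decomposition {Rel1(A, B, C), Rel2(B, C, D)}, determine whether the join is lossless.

Yes

Common attributes: Rel1 ∩ Rel2 = {B, C}.
Closure of {B, C}: B, C → A applies, adding A. So (B, C)⁺ = {A, B, C}.
This closure contains every attribute of Rel1, so Rel1 ∩ Rel2 → Rel1. The join is lossless.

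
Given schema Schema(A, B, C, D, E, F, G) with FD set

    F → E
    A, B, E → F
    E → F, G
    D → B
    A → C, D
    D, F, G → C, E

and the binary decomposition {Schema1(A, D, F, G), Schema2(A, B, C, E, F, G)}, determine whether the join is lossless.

Yes

Common attributes: Schema1 ∩ Schema2 = {A, F, G}.
Closure of {A, F, G}: F → E applies, adding E; A → C, D applies, adding C, D; D → B applies, adding B. So (A, F, G)⁺ = {A, B, C, D, E, F, G}.
This closure contains every attribute of Schema1, so Schema1 ∩ Schema2 → Schema1. The join is lossless.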